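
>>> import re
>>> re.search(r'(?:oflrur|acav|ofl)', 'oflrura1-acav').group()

'oflrur'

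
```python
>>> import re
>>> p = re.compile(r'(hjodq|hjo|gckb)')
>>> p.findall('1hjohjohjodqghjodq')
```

`|` is ordered: at each position the engine commits to the first alternative that works.
Scanning left to right: at [1:4] match 'hjo', group 1 = 'hjo'; at [4:7] match 'hjo', group 1 = 'hjo'; at [7:12] match 'hjodq', group 1 = 'hjodq'; at [13:18] match 'hjodq', group 1 = 'hjodq'.
One capturing group, so `findall` returns just the captured substring from each match — 4 in all.

['hjo', 'hjo', 'hjodq', 'hjodq']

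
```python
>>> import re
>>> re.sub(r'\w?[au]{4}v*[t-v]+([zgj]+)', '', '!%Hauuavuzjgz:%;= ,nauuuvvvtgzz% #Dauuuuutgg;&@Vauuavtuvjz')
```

'!%:%;= ,% #;&@'

This matches optionally a word character, then exactly 4 of one of [au], then zero or more of a literal 'v'; then one or more of a character in [t-v]; then one or more of one of [zgj] (captured).
Each match is replaced by ''.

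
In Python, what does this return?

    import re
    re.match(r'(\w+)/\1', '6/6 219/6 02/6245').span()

(0, 3)

`re.match` won't scan ahead — the pattern has to work from the very first character.
The match spans [0:3] → '6/6'.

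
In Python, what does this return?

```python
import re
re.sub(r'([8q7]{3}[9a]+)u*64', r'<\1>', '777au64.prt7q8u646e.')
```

The pattern matches exactly 3 of one of [8q7], then one or more of one of [9a] (captured); then zero or more of the literal 'u', then the literal '64'.
Each match is replaced using the text its own group 1 captured.

'<777a>.prt7q8u646e.'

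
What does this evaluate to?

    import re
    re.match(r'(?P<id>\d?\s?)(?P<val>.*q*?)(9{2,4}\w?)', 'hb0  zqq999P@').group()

'hb0  zqq999P'

The pattern matches optionally a digit, then optionally whitespace (captured as 'id'); then zero or more of any character, then zero or more of the literal 'q' (lazy) (captured as 'val'); then 2 to 4 of a literal '9', then optionally a word character (captured).
With `match`, the pattern is implicitly anchored at the beginning.
The match spans [0:12] → 'hb0  zqq999P'.
Captured: group 1 = '', group 2 = 'hb0  zqq9', group 3 = '99P'.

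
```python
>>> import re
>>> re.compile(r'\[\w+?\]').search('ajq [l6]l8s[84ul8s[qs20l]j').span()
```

(4, 8)

`search` walks the string left to right and returns the first match it finds.
The match spans [4:8] → '[l6]'.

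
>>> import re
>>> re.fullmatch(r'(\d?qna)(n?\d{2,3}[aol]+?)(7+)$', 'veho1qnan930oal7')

None

The pattern matches optionally a digit, then the literal 'qna' (captured); then optionally a literal 'n', then 2 to 3 of a digit, then one or more of one of [aol] (lazy) (captured); then one or more of a literal '7' (captured); then anchored at the end.
`re.fullmatch` is like wrapping the pattern in `^…$` (in single-line mode).
Here the string isn't matched end-to-end, so the call returns None.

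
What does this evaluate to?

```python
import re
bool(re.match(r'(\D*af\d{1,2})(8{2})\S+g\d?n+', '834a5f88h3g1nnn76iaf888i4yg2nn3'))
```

False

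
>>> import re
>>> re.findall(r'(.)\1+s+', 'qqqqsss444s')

A backreference is literal: `\1` must see the identical characters the first group matched.
Walking the string: at [0:7] match 'qqqqsss', group 1 = 'q'; at [7:11] match '444s', group 1 = '4'.
With a single group, `findall` returns only what that group captured — 2 items.

['q', '4']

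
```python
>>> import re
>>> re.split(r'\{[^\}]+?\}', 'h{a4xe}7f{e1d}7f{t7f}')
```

['h', '7f', '7f', '']

Matches to split on: at [1:7] → '{a4xe}'; at [9:14] → '{e1d}'; at [16:21] → '{t7f}'.
The string is cut at each match, leaving 4 pieces.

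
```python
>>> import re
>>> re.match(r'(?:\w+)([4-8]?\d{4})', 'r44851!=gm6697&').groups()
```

('4851',)

The match spans [0:6] → 'r44851'.
Captured: group 1 = '4851'.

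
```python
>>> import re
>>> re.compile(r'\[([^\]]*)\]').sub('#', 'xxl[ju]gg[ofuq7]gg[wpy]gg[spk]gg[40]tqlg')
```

'xxl#gg#gg#gg#gg#tqlg'

Matches: at [3:7] → '[ju]'; at [9:16] → '[ofuq7]'; at [18:23] → '[wpy]'; at [25:30] → '[spk]'; at [32:36] → '[40]'.
Each match is replaced by '#'.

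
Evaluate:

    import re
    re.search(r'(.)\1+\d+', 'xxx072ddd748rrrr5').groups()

('x',)

`\1` has to match the exact text group 1 already captured.
`re.search` tries every starting position until one works.
The match spans [0:6] → 'xxx072'.
Captured: group 1 = 'x'.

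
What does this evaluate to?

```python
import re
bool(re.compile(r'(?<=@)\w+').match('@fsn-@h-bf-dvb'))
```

False

`re.match` won't scan ahead — the pattern has to work from the very first character.
Here the string doesn't start with a match, so the call returns None, and `bool(None)` is False.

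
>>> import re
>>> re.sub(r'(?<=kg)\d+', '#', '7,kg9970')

Lookahead/lookbehind check context without consuming it, so the matched span excludes the asserted characters.
Matches: at [4:8] → '9970'.
Every occurrence is swapped for '#'.

'7,kg#'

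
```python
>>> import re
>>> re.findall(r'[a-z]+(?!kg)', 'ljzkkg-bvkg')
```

`(?!…)`/`(?<!…)` only lets a position through if the neighbouring text does NOT match; no characters are consumed.
Matches: at [0:6] → 'ljzkkg'; at [7:11] → 'bvkg'.
`findall` yields the raw match text (2 of them) because the pattern has no groups.

['ljzkkg', 'bvkg']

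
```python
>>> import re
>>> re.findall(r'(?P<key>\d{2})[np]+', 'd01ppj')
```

This matches exactly 2 of a digit (captured as 'key'); then one or more of one of [np].
Because there's exactly one group, `findall` drops the full match and keeps group 1 from the one hit.

['01']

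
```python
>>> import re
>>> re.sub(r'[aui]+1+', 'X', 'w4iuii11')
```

The pattern matches one or more of one of [aui]; then one or more of a literal '1'.
`sub` substitutes 'X' at each match site.

'w4X'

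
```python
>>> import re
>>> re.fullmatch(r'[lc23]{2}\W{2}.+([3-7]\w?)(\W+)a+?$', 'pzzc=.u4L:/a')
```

None

The pattern matches exactly 2 of one of [lc23], then exactly 2 of a non-word character, then one or more of any character; then a character in [3-7], then optionally a word character (captured); then one or more of a non-word character (captured); then one or more of a literal 'a' (lazy); then anchored at the end.
For `fullmatch`, every character of the input must be accounted for by the pattern.
Here there's no way to consume every character, so the call returns None.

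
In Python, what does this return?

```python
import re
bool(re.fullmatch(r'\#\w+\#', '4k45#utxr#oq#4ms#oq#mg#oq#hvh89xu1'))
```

`fullmatch` succeeds only if the pattern covers the string from start to end.
Here the pattern can't cover the whole string, so the call returns None, and `bool(None)` is False.

False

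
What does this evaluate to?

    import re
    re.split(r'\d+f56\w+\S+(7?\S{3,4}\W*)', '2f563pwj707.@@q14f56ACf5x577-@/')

['', '-@/', '']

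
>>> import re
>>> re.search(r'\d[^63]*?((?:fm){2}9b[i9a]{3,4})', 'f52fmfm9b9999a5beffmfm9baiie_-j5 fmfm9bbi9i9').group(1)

'fmfm9b9999'

This matches a digit, then zero or more of any character except [63] (lazy); then the literal 'fm' repeated 2 times, then the literal '9b', then 3 to 4 of one of [i9a] (captured).
Because the quantifier is non-greedy, it stops expanding at the earliest point where the rest of the pattern can succeed.
`re.search` scans for the first position where the pattern succeeds.
The match spans [1:13] → '52fmfm9b9999'.
Captured: group 1 = 'fmfm9b9999'.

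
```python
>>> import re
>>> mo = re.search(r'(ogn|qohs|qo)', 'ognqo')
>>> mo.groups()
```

The match spans [0:3] → 'ogn'.
Captured: group 1 = 'ogn'.

('ogn',)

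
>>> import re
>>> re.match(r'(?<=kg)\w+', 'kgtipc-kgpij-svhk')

None

The lookaround is zero-width — it requires the adjacent text to match without consuming it, so the asserted text isn't part of the match.
With `match`, the pattern is implicitly anchored at the beginning.
Here the string doesn't start with a match, so the call returns None.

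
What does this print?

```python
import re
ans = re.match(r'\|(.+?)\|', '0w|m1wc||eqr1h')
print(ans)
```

None

`re.match` won't scan ahead — the pattern has to work from the very first character.
Here the pattern fails at index 0, so the call returns None.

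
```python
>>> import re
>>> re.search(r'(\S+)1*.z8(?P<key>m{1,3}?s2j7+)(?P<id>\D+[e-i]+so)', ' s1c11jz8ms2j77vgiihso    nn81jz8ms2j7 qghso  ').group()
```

The match spans [1:22] → 's1c11jz8ms2j77vgiihso'.

's1c11jz8ms2j77vgiihso'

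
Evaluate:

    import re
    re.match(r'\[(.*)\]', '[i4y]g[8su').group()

`match` is anchored at position 0; if the pattern doesn't fit there, it returns None.
The match spans [0:5] → '[i4y]'.

'[i4y]'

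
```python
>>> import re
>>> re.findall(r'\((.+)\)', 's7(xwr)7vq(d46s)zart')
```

Scanning left to right: at [2:16] match '(xwr)7vq(d46s)', group 1 = 'xwr)7vq(d46s'.
`findall` collects group 1 from the one match (1 total).

['xwr)7vq(d46s']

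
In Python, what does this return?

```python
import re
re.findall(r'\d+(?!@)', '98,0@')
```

The negative lookaround is zero-width — it rules out positions where the adjacent text would match, without consuming anything.
Scanning left to right: at [0:2] → '98'.
With no groups in the pattern, `findall` gives back each whole match — 1 here.

['98']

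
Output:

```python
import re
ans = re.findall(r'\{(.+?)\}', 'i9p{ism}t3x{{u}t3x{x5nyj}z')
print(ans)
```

With the lazy modifier that quantifier settles for the fewest repetitions that let the rest of the pattern succeed (the atoms after it are unaffected and can still be greedy).
`findall` collects group 1 from each match (3 total).

['ism', '{u', 'x5nyj']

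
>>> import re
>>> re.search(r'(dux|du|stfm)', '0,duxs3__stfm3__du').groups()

('dux',)

The regex engine tests alternatives in the order written; an earlier branch that matches wins even if a later one would match more.
`re.search` tries every starting position until one works.
The match spans [2:5] → 'dux'.
Captured: group 1 = 'dux'.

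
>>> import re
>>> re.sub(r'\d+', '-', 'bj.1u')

'bj.-u'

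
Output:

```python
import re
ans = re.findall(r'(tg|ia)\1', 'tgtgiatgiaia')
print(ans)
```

The backreference `\1` re-matches whatever the first group consumed, character for character.
Walking the string: at [0:4] match 'tgtg', group 1 = 'tg'; at [8:12] match 'iaia', group 1 = 'ia'.
With a single group, `findall` returns only what that group captured — 2 items.

['tg', 'ia']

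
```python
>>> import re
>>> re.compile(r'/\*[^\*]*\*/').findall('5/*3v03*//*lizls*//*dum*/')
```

No capturing groups, so `findall` returns the 3 full match strings.

['/*3v03*/', '/*lizls*/', '/*dum*/']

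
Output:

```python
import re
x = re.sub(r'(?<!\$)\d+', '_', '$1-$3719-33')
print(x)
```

`(?!…)`/`(?<!…)` only lets a position through if the neighbouring text does NOT match; no characters are consumed.
`sub` substitutes '_' at each match site.

$1-$3_-_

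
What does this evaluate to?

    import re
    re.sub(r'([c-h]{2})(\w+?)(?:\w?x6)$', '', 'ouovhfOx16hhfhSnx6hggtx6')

'ouov'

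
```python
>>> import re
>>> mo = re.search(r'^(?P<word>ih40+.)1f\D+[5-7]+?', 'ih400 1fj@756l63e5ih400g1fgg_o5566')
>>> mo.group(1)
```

'ih400 '

Pattern: anchored at the start of the string; then the literal 'ih4', then one or more of the literal '0', then any character (captured as 'word'); then the literal '1f', then one or more of a non-digit, then one or more of a character in [5-7] (lazy).
A non-greedy quantifier consumes as few characters as it can — just enough that the remainder of the pattern still matches from where it stops; whatever follows it matches normally.
`re.search` scans for the first position where the pattern succeeds.
The match spans [0:11] → 'ih400 1fj@7'.
Captured: group 1 = 'ih400 '.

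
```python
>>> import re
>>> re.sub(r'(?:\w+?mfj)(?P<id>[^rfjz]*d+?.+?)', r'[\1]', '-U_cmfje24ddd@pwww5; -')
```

'-[e24ddd@]pwww5; -'

Lazy quantifiers expand one character at a time until the remainder of the pattern can match.
`\1` in the replacement pulls in group 1's text for each match.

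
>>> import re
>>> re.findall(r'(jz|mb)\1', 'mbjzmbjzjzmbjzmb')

`\1` has to match the exact text group 1 already captured.
One capturing group, so `findall` returns just the captured substring from the one match — 1 in all.

['jz']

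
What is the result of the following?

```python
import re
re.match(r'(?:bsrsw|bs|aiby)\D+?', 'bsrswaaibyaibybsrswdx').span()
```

With `match`, the pattern is implicitly anchored at the beginning.
The match spans [0:6] → 'bsrswa'.

(0, 6)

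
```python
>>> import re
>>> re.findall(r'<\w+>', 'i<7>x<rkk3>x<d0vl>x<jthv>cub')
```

Scanning left to right: at [1:4] → '<7>'; at [5:11] → '<rkk3>'; at [12:18] → '<d0vl>'; at [19:25] → '<jthv>'.
No capturing groups, so `findall` returns the 4 full match strings.

['<7>', '<rkk3>', '<d0vl>', '<jthv>']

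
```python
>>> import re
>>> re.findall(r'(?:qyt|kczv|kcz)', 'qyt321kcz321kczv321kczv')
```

['qyt', 'kcz', 'kczv', 'kczv']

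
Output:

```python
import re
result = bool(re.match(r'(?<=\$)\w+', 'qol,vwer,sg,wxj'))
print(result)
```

False

Lookahead/lookbehind check context without consuming it, so the matched span excludes the asserted characters.
With `match`, the pattern is implicitly anchored at the beginning.
Here the string doesn't start with a match, so the call returns None, and `bool(None)` is False.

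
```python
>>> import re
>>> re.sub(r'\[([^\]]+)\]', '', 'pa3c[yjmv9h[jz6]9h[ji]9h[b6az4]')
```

'pa3c9h9h'

`sub` substitutes '' at each match site.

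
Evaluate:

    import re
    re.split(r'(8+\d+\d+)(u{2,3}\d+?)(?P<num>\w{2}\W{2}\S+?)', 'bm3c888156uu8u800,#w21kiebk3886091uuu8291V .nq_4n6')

This matches one or more of the literal '8', then one or more of a digit, then one or more of a digit (captured); then 2 to 3 of the literal 'u', then one or more of a digit (lazy) (captured); then exactly 2 of a word character, then exactly 2 of a non-word character, then one or more of a non-whitespace character (lazy) (captured as 'num').
A `+?`/`*?`/`{m,n}?` starts at its minimum and grows only as far as needed for what follows to match.
Matches to split on: at [28:45] → '886091uuu8291V .n'.
The group in the pattern means `split` returns the separators' captures alongside the pieces.

['bm3c888156uu8u800,#w21kiebk3', '886091', 'uuu829', '1V .n', 'q_4n6']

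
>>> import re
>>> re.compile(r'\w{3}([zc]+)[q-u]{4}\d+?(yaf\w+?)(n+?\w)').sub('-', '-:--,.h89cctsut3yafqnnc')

'-:--,.-c'

Pattern: exactly 3 of a word character; then one or more of one of [zc] (captured); then exactly 4 of a character in [q-u]; then one or more of a digit (lazy); then the literal 'yaf', then one or more of a word character (lazy) (captured); then one or more of the literal 'n' (lazy), then a word character (captured).
Matches: at [6:22] → 'h89cctsut3yafqnn'.
Each match is replaced by '-'.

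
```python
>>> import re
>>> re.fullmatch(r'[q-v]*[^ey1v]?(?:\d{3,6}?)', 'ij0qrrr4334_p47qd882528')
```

This matches zero or more of a character in [q-v], then optionally any character except [ey1v]; then 3 to 6 of a digit (lazy) (non-capturing group).
For `fullmatch`, every character of the input must be accounted for by the pattern.
Here there's no way to consume every character, so the call returns None.

None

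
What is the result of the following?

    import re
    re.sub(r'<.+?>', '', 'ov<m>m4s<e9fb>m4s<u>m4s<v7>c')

A `+?`/`*?`/`{m,n}?` starts at its minimum and grows only as far as needed for what follows to match.
Matches: at [2:5] → '<m>'; at [8:14] → '<e9fb>'; at [17:20] → '<u>'; at [23:27] → '<v7>'.
Every occurrence is swapped for ''.

'ovm4sm4sm4sc'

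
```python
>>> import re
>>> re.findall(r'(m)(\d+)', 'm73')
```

The pattern matches a literal 'm' (captured); then one or more of a digit (captured).
Walking the string: at [0:3] match 'm73', groups = ('m', '73').
2 groups means the one result is a tuple of 2 captured strings — 1 here.

[('m', '73')]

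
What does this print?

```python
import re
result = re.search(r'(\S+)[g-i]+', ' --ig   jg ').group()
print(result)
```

--ig

The pattern matches one or more of a non-whitespace character (captured); then one or more of a character in [g-i].
`search` walks the string left to right and returns the first match it finds.
The match spans [1:5] → '--ig'.
Captured: group 1 = '--i'.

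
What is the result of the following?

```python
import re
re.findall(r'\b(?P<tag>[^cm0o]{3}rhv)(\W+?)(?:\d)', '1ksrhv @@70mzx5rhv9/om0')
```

This matches a word boundary (`\b`, zero-width); then exactly 3 of any character except [cm0o], then the literal 'rhv' (captured as 'tag'); then one or more of a non-word character (lazy) (captured); then a digit (non-capturing group).
Walking the string: at [0:10] match '1ksrhv @@7', groups = ('1ksrhv', ' @@').
With 2 capturing groups, `findall` returns a 2-tuple per match.

[('1ksrhv', ' @@')]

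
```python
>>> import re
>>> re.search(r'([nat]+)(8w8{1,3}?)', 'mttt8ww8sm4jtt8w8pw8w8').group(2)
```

'8w8'

Pattern: one or more of one of [nat] (captured); then the literal '8w', then 1 to 3 of the literal '8' (lazy) (captured).
`re.search` tries every starting position until one works.
The match spans [12:17] → 'tt8w8'.
Captured: group 1 = 'tt', group 2 = '8w8'.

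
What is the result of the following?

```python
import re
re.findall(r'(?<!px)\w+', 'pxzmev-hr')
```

['pxzmev', 'hr']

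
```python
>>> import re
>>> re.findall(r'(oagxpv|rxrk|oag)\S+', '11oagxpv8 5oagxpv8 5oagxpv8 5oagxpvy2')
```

['oagxpv', 'oagxpv', 'oagxpv', 'oagxpv']

`|` is ordered: at each position the engine commits to the first alternative that works.
Because there's exactly one group, `findall` drops the full match and keeps group 1 from each hit.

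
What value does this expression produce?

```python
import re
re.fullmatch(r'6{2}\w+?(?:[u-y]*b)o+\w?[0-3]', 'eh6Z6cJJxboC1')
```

None

Pattern: exactly 2 of a literal '6', then one or more of a word character (lazy); then zero or more of a character in [u-y], then the literal 'b' (non-capturing group); then one or more of the literal 'o', then optionally a word character, then a character in [0-3].
For `fullmatch`, every character of the input must be accounted for by the pattern.
Here there's no way to consume every character, so the call returns None.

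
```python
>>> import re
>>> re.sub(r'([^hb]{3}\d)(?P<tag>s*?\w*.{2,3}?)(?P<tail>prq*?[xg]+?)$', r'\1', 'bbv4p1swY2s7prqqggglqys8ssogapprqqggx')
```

`\1` in the replacement pulls in group 1's text for each match.

'bbv4p1'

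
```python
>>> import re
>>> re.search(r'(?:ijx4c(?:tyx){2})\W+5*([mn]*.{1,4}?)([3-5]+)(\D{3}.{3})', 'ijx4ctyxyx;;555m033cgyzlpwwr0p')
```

None

This matches the literal 'ij', then the literal 'x4c', then the literal 'tyx' repeated 2 times (non-capturing group); then one or more of a non-word character, then zero or more of a literal '5'; then zero or more of one of [mn], then 1 to 4 of any character (lazy) (captured); then one or more of a character in [3-5] (captured); then exactly 3 of a non-digit, then exactly 3 of any character (captured).
Here no position works, so the call returns None.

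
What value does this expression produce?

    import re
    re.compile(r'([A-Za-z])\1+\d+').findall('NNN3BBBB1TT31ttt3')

['N', 'B', 'T', 't']

`\1` has to match the exact text group 1 already captured.
Walking the string: at [0:4] match 'NNN3', group 1 = 'N'; at [4:9] match 'BBBB1', group 1 = 'B'; at [9:13] match 'TT31', group 1 = 'T'; at [13:17] match 'ttt3', group 1 = 't'.
One capturing group, so `findall` returns just the captured substring from each match — 4 in all.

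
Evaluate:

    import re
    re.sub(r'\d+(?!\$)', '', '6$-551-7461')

A negative assertion filters positions out without eating any characters.
Matches: at [3:6] → '551'; at [7:11] → '7461'.
Each match is replaced by ''.

'6$--'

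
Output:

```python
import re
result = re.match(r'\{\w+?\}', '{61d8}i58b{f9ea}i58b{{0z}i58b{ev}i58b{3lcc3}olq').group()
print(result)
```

`match` is anchored at position 0; if the pattern doesn't fit there, it returns None.
The match spans [0:6] → '{61d8}'.

{61d8}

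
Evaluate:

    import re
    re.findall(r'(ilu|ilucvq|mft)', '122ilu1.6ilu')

['ilu', 'ilu']

With a single group, `findall` returns only what that group captured — 2 items.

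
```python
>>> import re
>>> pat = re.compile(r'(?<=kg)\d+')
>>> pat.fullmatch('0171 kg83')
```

The `(?=…)`/`(?<=…)` assertion just peeks at neighbouring text; it doesn't advance the match position.
`re.fullmatch` is like wrapping the pattern in `^…$` (in single-line mode).
Here the pattern can't cover the whole string, so the call returns None.

None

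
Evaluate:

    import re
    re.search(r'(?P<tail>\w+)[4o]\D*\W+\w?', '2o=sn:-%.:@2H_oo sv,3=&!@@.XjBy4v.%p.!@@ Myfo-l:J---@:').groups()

('2',)

The pattern matches one or more of a word character (captured as 'tail'); then one of [4o], then zero or more of a non-digit; then one or more of a non-word character, then optionally a word character.
`search` walks the string left to right and returns the first match it finds.
The match spans [0:12] → '2o=sn:-%.:@2'.
Captured: group 1 = '2'.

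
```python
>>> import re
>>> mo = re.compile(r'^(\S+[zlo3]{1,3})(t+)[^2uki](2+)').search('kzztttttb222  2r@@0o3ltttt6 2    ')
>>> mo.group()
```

This matches anchored at the start of the string; then one or more of a non-whitespace character, then 1 to 3 of one of [zlo3] (captured); then one or more of a literal 't' (captured); then any character except [2uki]; then one or more of a literal '2' (captured).
`search` walks the string left to right and returns the first match it finds.
The match spans [0:12] → 'kzztttttb222'.
Captured: group 1 = 'kzz', group 2 = 'ttttt', group 3 = '222'.

'kzztttttb222'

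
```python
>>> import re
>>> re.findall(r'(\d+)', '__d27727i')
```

['27727']

The pattern matches one or more of a digit (captured).
With a single group, `findall` returns only what that group captured — 1 item.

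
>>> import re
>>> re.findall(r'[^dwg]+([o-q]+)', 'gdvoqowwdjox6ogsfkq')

Pattern: one or more of any character except [dwg]; then one or more of a character in [o-q] (captured).
Walking the string: at [2:6] match 'voqo', group 1 = 'o'; at [9:14] match 'jox6o', group 1 = 'o'; at [15:19] match 'sfkq', group 1 = 'q'.
Because there's exactly one group, `findall` drops the full match and keeps group 1 from each hit.

['o', 'o', 'q']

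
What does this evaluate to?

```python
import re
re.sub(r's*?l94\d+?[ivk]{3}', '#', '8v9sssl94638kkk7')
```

This matches zero or more of the literal 's' (lazy), then the literal 'l94'; then one or more of a digit (lazy), then exactly 3 of one of [ivk].
Matches: at [3:15] → 'sssl94638kkk'.
Every occurrence is swapped for '#'.

'8v9#7'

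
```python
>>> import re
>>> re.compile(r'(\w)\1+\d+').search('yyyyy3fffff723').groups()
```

The match spans [0:6] → 'yyyyy3'.
Captured: group 1 = 'y'.

('y',)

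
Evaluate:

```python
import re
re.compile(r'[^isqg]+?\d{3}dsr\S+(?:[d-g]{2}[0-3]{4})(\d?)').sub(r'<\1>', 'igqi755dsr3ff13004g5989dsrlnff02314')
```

The pattern matches one or more of any character except [isqg] (lazy); then exactly 3 of a digit, then the literal 'dsr', then one or more of a non-whitespace character; then exactly 2 of a character in [d-g], then exactly 4 of a character in [0-3] (non-capturing group); then optionally a digit (captured).
Matches: at [19:35] → '5989dsrlnff02314'.
Each match is replaced using the text its own group 1 captured.

'igqi755dsr3ff13004g<4>'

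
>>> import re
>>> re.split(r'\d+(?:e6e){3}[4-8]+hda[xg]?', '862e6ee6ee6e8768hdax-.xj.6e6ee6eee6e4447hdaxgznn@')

`split` removes every match and returns the 2 fragments in between.

['', '-.xj.6e6ee6eee6e4447hdaxgznn@']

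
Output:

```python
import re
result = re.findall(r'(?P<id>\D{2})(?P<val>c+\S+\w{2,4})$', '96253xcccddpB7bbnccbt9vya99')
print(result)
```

Pattern: exactly 2 of a non-digit (captured as 'id'); then one or more of the literal 'c', then one or more of a non-whitespace character, then 2 to 4 of a word character (captured as 'val'); then anchored at the end.
Scanning left to right: at [5:27] match 'xcccddpB7bbnccbt9vya99', groups = ('xc', 'ccddpB7bbnccbt9vya99').
With 2 capturing groups, `findall` returns a 2-tuple per match.

[('xc', 'ccddpB7bbnccbt9vya99')]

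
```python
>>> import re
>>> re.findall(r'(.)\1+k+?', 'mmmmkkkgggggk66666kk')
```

['m', 'g', '6']

`\1` is not a pattern — it's the concrete string captured by group 1, re-applied verbatim.
One capturing group, so `findall` returns just the captured substring from each match — 3 in all.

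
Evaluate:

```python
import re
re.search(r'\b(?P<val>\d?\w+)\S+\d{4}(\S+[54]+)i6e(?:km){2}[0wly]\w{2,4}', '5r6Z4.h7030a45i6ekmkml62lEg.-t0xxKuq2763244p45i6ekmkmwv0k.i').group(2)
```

'p45'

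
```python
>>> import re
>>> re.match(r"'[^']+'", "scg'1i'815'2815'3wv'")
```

None

With `match`, the pattern is implicitly anchored at the beginning.
Here the string doesn't start with a match, so the call returns None.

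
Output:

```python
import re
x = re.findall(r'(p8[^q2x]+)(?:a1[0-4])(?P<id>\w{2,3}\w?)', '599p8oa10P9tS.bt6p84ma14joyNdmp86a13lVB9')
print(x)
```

The pattern matches the literal 'p8', then one or more of any character except [q2x] (captured); then the literal 'a1', then a character in [0-4] (non-capturing group); then 2 to 3 of a word character, then optionally a word character (captured as 'id').
Matches: at [3:40] match 'p8oa10P9tS.bt6p84ma14joyNdmp86a13lVB9', groups = ('p8oa10P9tS.bt6p84ma14joyNdmp86', 'lVB9').
`findall` packs the 2 group values into a tuple for every match.

[('p8oa10P9tS.bt6p84ma14joyNdmp86', 'lVB9')]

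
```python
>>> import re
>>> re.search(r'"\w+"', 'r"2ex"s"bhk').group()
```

'"2ex"'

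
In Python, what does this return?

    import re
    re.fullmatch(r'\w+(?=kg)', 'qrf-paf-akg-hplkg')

Lookahead/lookbehind check context without consuming it, so the matched span excludes the asserted characters.
For `fullmatch`, every character of the input must be accounted for by the pattern.
Here there's no way to consume every character, so the call returns None.

None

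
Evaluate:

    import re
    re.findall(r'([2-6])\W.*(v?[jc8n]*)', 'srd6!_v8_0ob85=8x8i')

This matches a character in [2-6] (captured); then a non-word character, then zero or more of any character; then optionally the literal 'v', then zero or more of one of [jc8n] (captured).
Scanning left to right: at [3:19] match '6!_v8_0ob85=8x8i', groups = ('6', '').
With 2 capturing groups, `findall` returns a 2-tuple per match.

[('6', '')]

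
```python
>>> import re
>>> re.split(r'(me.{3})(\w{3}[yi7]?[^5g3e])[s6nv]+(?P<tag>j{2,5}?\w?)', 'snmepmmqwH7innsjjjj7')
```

['sn', 'mepmm', 'qwH7i', 'jjj', 'j7']

Pattern: the literal 'me', then exactly 3 of any character (captured); then exactly 3 of a word character, then optionally one of [yi7], then any character except [5g3e] (captured); then one or more of one of [s6nv]; then 2 to 5 of the literal 'j' (lazy), then optionally a word character (captured as 'tag').
With the lazy modifier that quantifier settles for the fewest repetitions that let the rest of the pattern succeed (the atoms after it are unaffected and can still be greedy).
Matches to split on: at [2:18] → 'mepmmqwH7innsjjj'.
Because the pattern has a capturing group, `split` also inserts each captured text between the pieces.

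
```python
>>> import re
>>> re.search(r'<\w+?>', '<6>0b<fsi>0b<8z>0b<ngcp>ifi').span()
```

Unlike `match`, `search` isn't anchored — it looks for the pattern anywhere in the string.
The match spans [0:3] → '<6>'.

(0, 3)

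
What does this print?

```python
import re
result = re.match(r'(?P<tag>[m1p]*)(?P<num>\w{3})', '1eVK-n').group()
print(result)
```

The pattern matches zero or more of one of [m1p] (captured as 'tag'); then exactly 3 of a word character (captured as 'num').
`re.match` only tries the pattern at the start of the string.
The match spans [0:4] → '1eVK'.
Captured: group 1 = '1', group 2 = 'eVK'.

1eVK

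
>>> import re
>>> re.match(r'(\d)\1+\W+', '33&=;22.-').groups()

A backreference is literal: `\1` must see the identical characters the first group matched.
`re.match` only tries the pattern at the start of the string.
The match spans [0:5] → '33&=;'.
Captured: group 1 = '3'.

('3',)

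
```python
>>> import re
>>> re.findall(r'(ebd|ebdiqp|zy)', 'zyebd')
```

`findall` collects group 1 from each match (2 total).

['zy', 'ebd']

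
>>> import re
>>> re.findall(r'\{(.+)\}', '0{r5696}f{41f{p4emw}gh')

Scanning left to right: at [1:20] match '{r5696}f{41f{p4emw}', group 1 = 'r5696}f{41f{p4emw'.
`findall` collects group 1 from the one match (1 total).

['r5696}f{41f{p4emw']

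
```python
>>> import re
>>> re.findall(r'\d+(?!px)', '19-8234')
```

['19', '8234']

The negative lookaround is zero-width — it rules out positions where the adjacent text would match, without consuming anything.
Walking the string: at [0:2] → '19'; at [3:7] → '8234'.
No capturing groups, so `findall` returns the 2 full match strings.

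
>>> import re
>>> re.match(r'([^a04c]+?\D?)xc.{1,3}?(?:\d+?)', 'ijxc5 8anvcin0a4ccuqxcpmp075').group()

Pattern: one or more of any character except [a04c] (lazy), then optionally a non-digit (captured); then the literal 'xc', then 1 to 3 of any character (lazy); then one or more of a digit (lazy) (non-capturing group).
With `match`, the pattern is implicitly anchored at the beginning.
The match spans [0:7] → 'ijxc5 8'.
Captured: group 1 = 'ij'.

'ijxc5 8'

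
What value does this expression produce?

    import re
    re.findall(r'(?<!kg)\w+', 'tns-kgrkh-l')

['tns', 'kgrkh', 'l']

The negative lookaround is zero-width — it rules out positions where the adjacent text would match, without consuming anything.
Scanning left to right: at [0:3] → 'tns'; at [4:9] → 'kgrkh'; at [10:11] → 'l'.
`findall` yields the raw match text (3 of them) because the pattern has no groups.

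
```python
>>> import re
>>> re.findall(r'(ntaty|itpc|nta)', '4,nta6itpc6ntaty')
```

['nta', 'itpc', 'ntaty']

Alternation tries branches left to right and keeps the first one that lets the overall match succeed at that position.
`findall` collects group 1 from each match (3 total).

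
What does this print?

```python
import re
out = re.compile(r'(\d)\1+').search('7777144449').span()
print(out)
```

(0, 4)

A backreference is literal: `\1` must see the identical characters the first group matched.
Unlike `match`, `search` isn't anchored — it looks for the pattern anywhere in the string.
The match spans [0:4] → '7777'.
Captured: group 1 = '7'.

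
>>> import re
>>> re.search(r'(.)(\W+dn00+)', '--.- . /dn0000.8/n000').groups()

('-', '-.- . /dn0000')

This matches any character (captured); then one or more of a non-word character, then the literal 'dn0', then one or more of the literal '0' (captured).
`search` walks the string left to right and returns the first match it finds.
The match spans [0:14] → '--.- . /dn0000'.
Captured: group 1 = '-', group 2 = '-.- . /dn0000'.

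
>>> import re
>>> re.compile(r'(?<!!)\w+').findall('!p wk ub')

['wk', 'ub']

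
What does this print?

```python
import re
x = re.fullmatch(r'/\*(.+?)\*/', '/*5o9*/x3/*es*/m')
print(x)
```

`re.fullmatch` is like wrapping the pattern in `^…$` (in single-line mode).
Here there's no way to consume every character, so the call returns None.

None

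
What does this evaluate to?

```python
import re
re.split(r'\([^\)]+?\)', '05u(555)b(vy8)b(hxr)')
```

Matches to split on: at [3:8] → '(555)'; at [9:14] → '(vy8)'; at [15:20] → '(hxr)'.
Splitting on the pattern gives 4 pieces.

['05u', 'b', 'b', '']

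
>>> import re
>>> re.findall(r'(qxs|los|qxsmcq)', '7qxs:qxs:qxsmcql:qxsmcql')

The regex engine tests alternatives in the order written; an earlier branch that matches wins even if a later one would match more.
Matches: at [1:4] match 'qxs', group 1 = 'qxs'; at [5:8] match 'qxs', group 1 = 'qxs'; at [9:12] match 'qxs', group 1 = 'qxs'; at [17:20] match 'qxs', group 1 = 'qxs'.
With a single group, `findall` returns only what that group captured — 4 items.

['qxs', 'qxs', 'qxs', 'qxs']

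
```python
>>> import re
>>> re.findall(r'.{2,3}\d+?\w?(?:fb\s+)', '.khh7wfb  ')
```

['khh7wfb  ']

Pattern: 2 to 3 of any character, then one or more of a digit (lazy), then optionally a word character; then the literal 'fb', then one or more of whitespace (non-capturing group).
Matches: at [1:10] → 'khh7wfb  '.
With no groups in the pattern, `findall` gives back each whole match — 1 here.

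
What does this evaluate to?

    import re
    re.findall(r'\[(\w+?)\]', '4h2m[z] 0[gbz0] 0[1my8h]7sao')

['z', 'gbz0', '1my8h']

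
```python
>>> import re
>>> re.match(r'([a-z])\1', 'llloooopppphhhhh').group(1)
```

'l'

A backreference is literal: `\1` must see the identical characters the first group matched.
`re.match` won't scan ahead — the pattern has to work from the very first character.
The match spans [0:2] → 'll'.
Captured: group 1 = 'l'.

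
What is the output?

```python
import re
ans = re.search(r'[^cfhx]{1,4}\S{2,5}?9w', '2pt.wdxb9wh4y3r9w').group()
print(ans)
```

Pattern: 1 to 4 of any character except [cfhx]; then 2 to 5 of a non-whitespace character (lazy), then the literal '9w'.
`search` walks the string left to right and returns the first match it finds.
The match spans [0:10] → '2pt.wdxb9w'.

2pt.wdxb9w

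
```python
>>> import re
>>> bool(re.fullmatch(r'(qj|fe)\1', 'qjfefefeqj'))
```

False

A backreference is literal: `\1` must see the identical characters the first group matched.
For `fullmatch`, every character of the input must be accounted for by the pattern.
Here there's no way to consume every character, so the call returns None, and `bool(None)` is False.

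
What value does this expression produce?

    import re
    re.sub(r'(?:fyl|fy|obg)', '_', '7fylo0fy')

`|` is ordered: at each position the engine commits to the first alternative that works.
Matches: at [1:4] → 'fyl'; at [6:8] → 'fy'.
Each match is replaced by '_'.

'7_o0_'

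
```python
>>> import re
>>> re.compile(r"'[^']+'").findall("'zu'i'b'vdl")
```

["'zu'", "'b'"]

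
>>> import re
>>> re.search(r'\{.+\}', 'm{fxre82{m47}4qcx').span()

`re.search` scans for the first position where the pattern succeeds.
The match spans [1:13] → '{fxre82{m47}'.

(1, 13)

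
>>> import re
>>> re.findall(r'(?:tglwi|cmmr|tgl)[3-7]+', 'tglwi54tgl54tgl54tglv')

No capturing groups, so `findall` returns the 3 full match strings.

['tglwi54', 'tgl54', 'tgl54']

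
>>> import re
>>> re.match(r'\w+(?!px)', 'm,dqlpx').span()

(0, 1)

`re.match` won't scan ahead — the pattern has to work from the very first character.
The match spans [0:1] → 'm'.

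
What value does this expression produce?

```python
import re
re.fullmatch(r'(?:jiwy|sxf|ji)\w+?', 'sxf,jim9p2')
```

None

For `fullmatch`, every character of the input must be accounted for by the pattern.
Here the pattern can't cover the whole string, so the call returns None.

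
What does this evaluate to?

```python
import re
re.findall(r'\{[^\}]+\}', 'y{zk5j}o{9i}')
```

Walking the string: at [1:7] → '{zk5j}'; at [8:12] → '{9i}'.
`findall` yields the raw match text (2 of them) because the pattern has no groups.

['{zk5j}', '{9i}']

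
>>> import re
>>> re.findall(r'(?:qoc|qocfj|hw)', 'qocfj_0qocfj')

The regex engine tests alternatives in the order written; an earlier branch that matches wins even if a later one would match more.
No capturing groups, so `findall` returns the 2 full match strings.

['qoc', 'qoc']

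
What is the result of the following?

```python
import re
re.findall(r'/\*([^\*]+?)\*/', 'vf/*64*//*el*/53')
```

['64', 'el']

With a single group, `findall` returns only what that group captured — 2 items.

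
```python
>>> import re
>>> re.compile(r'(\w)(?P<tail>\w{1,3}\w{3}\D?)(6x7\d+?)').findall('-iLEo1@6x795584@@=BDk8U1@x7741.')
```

The pattern matches a word character (captured); then 1 to 3 of a word character, then exactly 3 of a word character, then optionally a non-digit (captured as 'tail'); then the literal '6x7', then one or more of a digit (lazy) (captured).
With the lazy modifier that quantifier settles for the fewest repetitions that let the rest of the pattern succeed (the atoms after it are unaffected and can still be greedy).
Matches: at [1:11] match 'iLEo1@6x79', groups = ('i', 'LEo1@', '6x79').
Multiple groups make `findall` return tuples — one 3-tuple for the one match.

[('i', 'LEo1@', '6x79')]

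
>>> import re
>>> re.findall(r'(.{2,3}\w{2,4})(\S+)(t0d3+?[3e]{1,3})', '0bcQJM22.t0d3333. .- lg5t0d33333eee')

A non-greedy quantifier consumes as few characters as it can — just enough that the remainder of the pattern still matches from where it stops; whatever follows it matches normally.
`findall` packs the 3 group values into a tuple for every match.

[('0bcQJM2', '2.', 't0d3333'), ('.- lg', '5', 't0d3333')]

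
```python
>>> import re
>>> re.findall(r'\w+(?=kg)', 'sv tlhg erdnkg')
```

Because the assertion is zero-width, the text it checks is not consumed and won't appear in the result.
With no groups in the pattern, `findall` gives back each whole match — 1 here.

['erdn']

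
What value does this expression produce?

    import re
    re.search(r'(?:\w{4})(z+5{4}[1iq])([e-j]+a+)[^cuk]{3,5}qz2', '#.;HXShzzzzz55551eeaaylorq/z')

None

Pattern: exactly 4 of a word character (non-capturing group); then one or more of the literal 'z', then exactly 4 of the literal '5', then one of [1iq] (captured); then one or more of a character in [e-j], then one or more of a literal 'a' (captured); then 3 to 5 of any character except [cuk], then the literal 'qz2'.
Unlike `match`, `search` isn't anchored — it looks for the pattern anywhere in the string.
Here no position works, so the call returns None.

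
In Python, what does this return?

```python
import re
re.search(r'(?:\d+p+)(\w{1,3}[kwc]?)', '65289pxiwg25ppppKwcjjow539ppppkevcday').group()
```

'65289pxiw'

Pattern: one or more of a digit, then one or more of the literal 'p' (non-capturing group); then 1 to 3 of a word character, then optionally one of [kwc] (captured).
The match spans [0:9] → '65289pxiw'.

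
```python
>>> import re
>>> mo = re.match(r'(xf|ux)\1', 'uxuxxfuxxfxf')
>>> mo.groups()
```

('ux',)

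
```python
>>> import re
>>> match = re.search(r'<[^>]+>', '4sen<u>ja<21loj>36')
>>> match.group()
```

The match spans [4:7] → '<u>'.

'<u>'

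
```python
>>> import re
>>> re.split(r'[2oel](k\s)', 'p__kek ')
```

Pattern: one of [2oel]; then a literal 'k', then whitespace (captured).
The group in the pattern means `split` returns the separators' captures alongside the pieces.

['p__k', 'k ', '']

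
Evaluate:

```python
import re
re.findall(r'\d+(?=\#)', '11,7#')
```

Because the assertion is zero-width, the text it checks is not consumed and won't appear in the result.
Walking the string: at [3:4] → '7'.
No capturing groups, so `findall` returns the 1 full match string.

['7']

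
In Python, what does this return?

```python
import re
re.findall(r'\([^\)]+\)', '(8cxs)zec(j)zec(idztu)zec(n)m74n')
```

Scanning left to right: at [0:6] → '(8cxs)'; at [9:12] → '(j)'; at [15:22] → '(idztu)'; at [25:28] → '(n)'.
No capturing groups, so `findall` returns the 4 full match strings.

['(8cxs)', '(j)', '(idztu)', '(n)']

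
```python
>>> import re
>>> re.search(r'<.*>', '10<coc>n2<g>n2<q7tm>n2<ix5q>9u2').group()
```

'<coc>n2<g>n2<q7tm>n2<ix5q>'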